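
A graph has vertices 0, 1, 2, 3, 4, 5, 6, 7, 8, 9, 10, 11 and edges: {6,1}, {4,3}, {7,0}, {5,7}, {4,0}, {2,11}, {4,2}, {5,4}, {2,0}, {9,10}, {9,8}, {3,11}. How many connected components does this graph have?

Starting from 1 we can reach 1, 6. That is one component of size 2.
Starting from 8 we can reach 8, 9, 10. That is one component of size 3.
Starting from 0 we can reach 0, 2, 3, 4, 5, 7, 11. That is one component of size 7.
Total: 3 components.

3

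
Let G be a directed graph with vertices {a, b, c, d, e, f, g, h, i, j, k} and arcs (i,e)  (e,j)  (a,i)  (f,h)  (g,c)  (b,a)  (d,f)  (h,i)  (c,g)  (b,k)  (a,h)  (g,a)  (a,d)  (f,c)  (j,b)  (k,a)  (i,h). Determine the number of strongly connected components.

1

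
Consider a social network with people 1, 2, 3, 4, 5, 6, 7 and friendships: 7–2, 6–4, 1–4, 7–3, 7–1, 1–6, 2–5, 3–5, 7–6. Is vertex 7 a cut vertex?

Deleting 7 raises the number of components from 1 to 2, so 7 is a cut vertex.

Yes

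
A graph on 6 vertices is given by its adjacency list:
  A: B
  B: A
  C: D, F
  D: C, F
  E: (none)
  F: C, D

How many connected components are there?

3

E is isolated — a component by itself.
Starting from A we can reach A, B. That is one component of size 2.
Starting from C we can reach C, D, F. That is one component of size 3.
Total: 3 components.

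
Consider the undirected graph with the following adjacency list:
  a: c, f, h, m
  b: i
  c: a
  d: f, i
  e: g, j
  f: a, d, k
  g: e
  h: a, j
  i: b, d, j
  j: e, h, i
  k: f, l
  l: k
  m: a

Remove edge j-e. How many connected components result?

2

Before removal there is 1 component.
j-e is a bridge — removing it separates j's side from e's side.
After removal: 2 components.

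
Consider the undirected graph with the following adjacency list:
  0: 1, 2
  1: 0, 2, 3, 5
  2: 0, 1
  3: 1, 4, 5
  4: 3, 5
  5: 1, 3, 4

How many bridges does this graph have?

0

The edges on the cycle 1-0-2-1 are not bridges since each lies on that cycle.
Every edge lies on some cycle, so there are no bridges.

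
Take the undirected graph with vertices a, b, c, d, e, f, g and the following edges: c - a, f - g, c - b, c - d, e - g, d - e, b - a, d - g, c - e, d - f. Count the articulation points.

1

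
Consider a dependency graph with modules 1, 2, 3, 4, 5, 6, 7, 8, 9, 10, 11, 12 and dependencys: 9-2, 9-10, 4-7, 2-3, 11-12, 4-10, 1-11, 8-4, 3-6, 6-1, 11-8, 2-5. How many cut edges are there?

The edges on the cycle 9-2-3-6-1-11-8-4-10-9 are not bridges since each lies on that cycle.
But removing 7-4 disconnects 7 from 4; removing 2-5 disconnects 2 from 5; removing 12-11 disconnects 12 from 11 — these are bridges.
That makes 3 bridges.

3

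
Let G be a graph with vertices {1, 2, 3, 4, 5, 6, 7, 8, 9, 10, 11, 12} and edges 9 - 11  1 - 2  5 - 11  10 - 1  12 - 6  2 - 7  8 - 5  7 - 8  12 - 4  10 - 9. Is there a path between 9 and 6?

The component containing 9 is {1, 2, 5, 7, 8, 9, 10, 11}, and 6 is not in it.

No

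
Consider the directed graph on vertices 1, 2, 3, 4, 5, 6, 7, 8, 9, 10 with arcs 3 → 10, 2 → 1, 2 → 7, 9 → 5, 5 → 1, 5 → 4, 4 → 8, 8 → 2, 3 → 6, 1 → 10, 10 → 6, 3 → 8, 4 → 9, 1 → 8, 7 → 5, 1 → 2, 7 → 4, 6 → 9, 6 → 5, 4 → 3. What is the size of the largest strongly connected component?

10

{1, 2, 3, 4, 5, 6, 7, 8, 9, 10} are all mutually reachable — one SCC of size 10.
The largest has 10 vertices.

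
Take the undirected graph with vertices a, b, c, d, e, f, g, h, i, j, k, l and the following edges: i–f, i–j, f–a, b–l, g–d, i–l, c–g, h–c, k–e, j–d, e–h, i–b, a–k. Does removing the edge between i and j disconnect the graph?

No

After removing i–j, the path i-f-a-k-e-h-c-g-d-j still connects them, so the edge is not a bridge.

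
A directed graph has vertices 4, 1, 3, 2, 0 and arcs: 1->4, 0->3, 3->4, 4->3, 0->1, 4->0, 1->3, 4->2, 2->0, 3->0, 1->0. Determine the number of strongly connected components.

{0, 1, 2, 3, 4} are all mutually reachable — one SCC of size 5.
That gives 1 strongly connected component.

1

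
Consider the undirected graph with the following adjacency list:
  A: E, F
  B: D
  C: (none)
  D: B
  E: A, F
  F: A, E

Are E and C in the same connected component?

No

The component containing E is {A, E, F}, and C is not in it.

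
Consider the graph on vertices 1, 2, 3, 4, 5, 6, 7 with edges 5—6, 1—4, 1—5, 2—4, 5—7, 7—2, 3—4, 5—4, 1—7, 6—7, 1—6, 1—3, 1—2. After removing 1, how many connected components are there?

1

With 1 gone, the remaining components are: {2, 3, 4, 5, 6, 7}.
That is 1 component.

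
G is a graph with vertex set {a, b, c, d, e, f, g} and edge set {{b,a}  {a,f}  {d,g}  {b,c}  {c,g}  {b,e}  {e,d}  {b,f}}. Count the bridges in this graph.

0

The edges on the cycle b-a-f-b are not bridges since each lies on that cycle.
Every edge lies on some cycle, so there are no bridges.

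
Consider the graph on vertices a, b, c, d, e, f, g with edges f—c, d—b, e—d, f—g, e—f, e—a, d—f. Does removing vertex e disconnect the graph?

Deleting e raises the number of components from 1 to 2, so e is a cut vertex.

Yes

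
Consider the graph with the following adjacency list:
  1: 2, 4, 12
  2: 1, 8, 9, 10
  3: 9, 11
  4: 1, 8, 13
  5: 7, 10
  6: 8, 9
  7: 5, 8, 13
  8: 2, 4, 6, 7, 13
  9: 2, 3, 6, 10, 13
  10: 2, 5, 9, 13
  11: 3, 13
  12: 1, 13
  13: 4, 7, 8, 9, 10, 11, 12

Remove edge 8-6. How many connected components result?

1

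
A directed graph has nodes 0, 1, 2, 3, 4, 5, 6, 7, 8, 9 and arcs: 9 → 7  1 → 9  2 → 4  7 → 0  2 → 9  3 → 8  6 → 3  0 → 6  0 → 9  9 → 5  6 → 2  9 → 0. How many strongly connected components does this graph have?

{0, 2, 6, 7, 9} are all mutually reachable — one SCC of size 5.
{5} is an SCC by itself.
{3} is an SCC by itself.
{1} is an SCC by itself.
{4} is an SCC by itself.
(and 1 more singleton SCC)
That gives 6 strongly connected components.

6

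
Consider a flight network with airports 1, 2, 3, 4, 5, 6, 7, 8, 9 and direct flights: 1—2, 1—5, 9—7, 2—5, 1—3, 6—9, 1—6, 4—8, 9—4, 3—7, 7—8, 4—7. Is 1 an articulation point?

Deleting 1 raises the number of components from 1 to 2, so 1 is a cut vertex.

Yes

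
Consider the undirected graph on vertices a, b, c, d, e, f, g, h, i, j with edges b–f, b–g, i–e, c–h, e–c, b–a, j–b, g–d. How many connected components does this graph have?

2

Starting from c we can reach c, e, h, i. That is one component of size 4.
Starting from a we can reach a, b, d, f, g, j. That is one component of size 6.
Total: 2 components.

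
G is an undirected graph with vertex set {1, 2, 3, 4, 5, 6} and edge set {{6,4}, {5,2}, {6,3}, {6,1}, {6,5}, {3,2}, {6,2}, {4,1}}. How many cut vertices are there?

1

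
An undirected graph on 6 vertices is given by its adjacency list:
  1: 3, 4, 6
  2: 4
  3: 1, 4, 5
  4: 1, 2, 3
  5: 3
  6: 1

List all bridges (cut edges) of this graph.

The edges on the cycle 3-1-4-3 are not bridges since each lies on that cycle.
But removing 1-6 disconnects 1 from 6; removing 4-2 disconnects 4 from 2; removing 3-5 disconnects 3 from 5 — these are bridges.

1-6, 2-4, 3-5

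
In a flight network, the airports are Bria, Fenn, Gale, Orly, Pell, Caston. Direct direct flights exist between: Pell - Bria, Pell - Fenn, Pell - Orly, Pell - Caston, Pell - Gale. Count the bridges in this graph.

5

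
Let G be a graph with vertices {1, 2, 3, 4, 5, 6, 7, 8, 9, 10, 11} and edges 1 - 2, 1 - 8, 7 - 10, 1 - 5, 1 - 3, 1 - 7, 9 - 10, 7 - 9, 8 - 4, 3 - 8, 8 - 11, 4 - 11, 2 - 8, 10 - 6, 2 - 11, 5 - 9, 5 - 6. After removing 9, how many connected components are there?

With 9 gone, the remaining components are: {1, 2, 3, 4, 5, 6, 7, 8, 10, 11}.
That is 1 component.

1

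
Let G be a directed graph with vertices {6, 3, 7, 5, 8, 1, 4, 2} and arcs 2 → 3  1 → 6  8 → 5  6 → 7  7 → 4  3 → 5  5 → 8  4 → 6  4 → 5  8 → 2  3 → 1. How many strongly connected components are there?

1

{1, 2, 3, 4, 5, 6, 7, 8} are all mutually reachable — one SCC of size 8.
That gives 1 strongly connected component.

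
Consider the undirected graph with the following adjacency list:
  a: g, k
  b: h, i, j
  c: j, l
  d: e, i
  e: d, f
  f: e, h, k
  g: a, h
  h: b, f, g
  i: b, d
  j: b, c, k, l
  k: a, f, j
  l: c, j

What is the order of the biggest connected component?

Starting from a we can reach a, b, c, d, e, f, g, h, i, j, k, l. That is one component of size 12.
The largest has 12 vertices.

12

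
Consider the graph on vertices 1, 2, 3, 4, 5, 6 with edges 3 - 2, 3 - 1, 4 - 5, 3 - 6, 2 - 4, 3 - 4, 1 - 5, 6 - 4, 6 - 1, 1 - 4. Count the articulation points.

0

Removing 6, for instance, still leaves 1 component. No single vertex removal increases the component count — the graph has no articulation points.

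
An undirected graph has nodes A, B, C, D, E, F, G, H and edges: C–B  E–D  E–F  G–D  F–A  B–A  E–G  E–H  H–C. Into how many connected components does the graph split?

1

Starting from A we can reach A, B, C, D, E, F, G, H. That is one component of size 8.
Total: 1 component.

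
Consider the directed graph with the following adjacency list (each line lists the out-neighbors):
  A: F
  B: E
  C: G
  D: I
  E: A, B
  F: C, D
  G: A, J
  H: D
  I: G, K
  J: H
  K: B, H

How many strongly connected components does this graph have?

{A, B, C, D, E, F, G, H, I, J, K} are all mutually reachable — one SCC of size 11.
That gives 1 strongly connected component.

1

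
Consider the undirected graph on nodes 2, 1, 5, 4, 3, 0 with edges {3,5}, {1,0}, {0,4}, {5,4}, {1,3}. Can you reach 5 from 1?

Yes

From 1 we can reach 0, 1, 3, 4, 5, which includes 5.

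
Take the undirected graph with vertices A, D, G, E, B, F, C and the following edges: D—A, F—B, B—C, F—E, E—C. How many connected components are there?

G is isolated — a component by itself.
Starting from A we can reach A, D. That is one component of size 2.
Starting from B we can reach B, C, E, F. That is one component of size 4.
Total: 3 components.

3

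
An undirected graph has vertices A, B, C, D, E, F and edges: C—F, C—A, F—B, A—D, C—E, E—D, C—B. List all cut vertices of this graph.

C

Removing C increases the component count from 1 to 2, so C is a cut vertex.
By contrast removing A leaves 1 component; it is not a cut vertex. No other vertex is a cut vertex either.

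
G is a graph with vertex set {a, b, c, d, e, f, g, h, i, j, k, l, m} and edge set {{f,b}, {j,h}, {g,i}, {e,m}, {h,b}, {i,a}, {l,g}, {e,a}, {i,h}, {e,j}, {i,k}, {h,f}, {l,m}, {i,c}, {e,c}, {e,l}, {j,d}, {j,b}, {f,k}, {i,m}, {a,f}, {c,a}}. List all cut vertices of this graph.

j

Removing j increases the component count from 1 to 2, so j is a cut vertex.
By contrast removing f leaves 1 component; it is not a cut vertex. No other vertex is a cut vertex either.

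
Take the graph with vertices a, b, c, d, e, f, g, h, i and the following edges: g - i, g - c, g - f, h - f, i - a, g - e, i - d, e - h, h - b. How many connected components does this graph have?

Starting from a we can reach a, b, c, d, e, f, g, h, i. That is one component of size 9.
Total: 1 component.

1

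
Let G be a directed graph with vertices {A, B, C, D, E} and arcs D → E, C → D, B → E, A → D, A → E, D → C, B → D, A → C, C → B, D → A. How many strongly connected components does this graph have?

2

{A, B, C, D} are all mutually reachable — one SCC of size 4.
{E} is an SCC by itself.
That gives 2 strongly connected components.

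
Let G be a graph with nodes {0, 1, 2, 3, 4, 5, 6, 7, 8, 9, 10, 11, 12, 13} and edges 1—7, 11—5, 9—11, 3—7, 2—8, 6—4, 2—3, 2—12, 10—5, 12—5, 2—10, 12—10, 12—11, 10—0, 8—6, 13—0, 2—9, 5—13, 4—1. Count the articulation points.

1

Removing 2 increases the component count from 1 to 2, so 2 is a cut vertex.
By contrast removing 8 leaves 1 component; it is not a cut vertex. No other vertex is a cut vertex either.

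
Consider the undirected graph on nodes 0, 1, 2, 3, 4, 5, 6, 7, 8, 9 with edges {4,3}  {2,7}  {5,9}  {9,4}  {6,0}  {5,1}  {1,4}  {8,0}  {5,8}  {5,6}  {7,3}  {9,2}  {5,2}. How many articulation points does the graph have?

1

Removing 5 increases the component count from 1 to 2, so 5 is a cut vertex.
By contrast removing 0 leaves 1 component; it is not a cut vertex. No other vertex is a cut vertex either.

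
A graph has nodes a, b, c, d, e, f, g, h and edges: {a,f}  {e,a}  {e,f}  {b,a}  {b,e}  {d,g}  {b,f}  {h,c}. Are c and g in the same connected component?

No

The component containing c is {c, h}, and g is not in it.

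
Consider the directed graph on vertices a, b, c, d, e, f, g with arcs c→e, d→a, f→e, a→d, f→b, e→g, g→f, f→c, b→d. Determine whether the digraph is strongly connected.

There is no directed path from b to e, so the graph is not strongly connected.

No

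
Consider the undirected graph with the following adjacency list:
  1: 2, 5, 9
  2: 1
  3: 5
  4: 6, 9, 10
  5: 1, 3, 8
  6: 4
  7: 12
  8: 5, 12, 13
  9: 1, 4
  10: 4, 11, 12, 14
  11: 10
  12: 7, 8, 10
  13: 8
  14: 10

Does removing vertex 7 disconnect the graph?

No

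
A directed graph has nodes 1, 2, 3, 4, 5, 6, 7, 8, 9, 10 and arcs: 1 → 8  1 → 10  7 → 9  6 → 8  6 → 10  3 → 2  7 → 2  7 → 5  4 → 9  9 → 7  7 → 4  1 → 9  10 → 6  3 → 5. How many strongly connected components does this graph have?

{4, 7, 9} are all mutually reachable — one SCC of size 3.
{6, 10} are all mutually reachable — one SCC of size 2.
{5} is an SCC by itself.
{8} is an SCC by itself.
{1} is an SCC by itself.
(and 2 more singleton SCCs)
That gives 7 strongly connected components.

7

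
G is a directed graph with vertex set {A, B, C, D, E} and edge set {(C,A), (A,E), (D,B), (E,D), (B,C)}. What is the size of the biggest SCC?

5

{A, B, C, D, E} are all mutually reachable — one SCC of size 5.
The largest has 5 vertices.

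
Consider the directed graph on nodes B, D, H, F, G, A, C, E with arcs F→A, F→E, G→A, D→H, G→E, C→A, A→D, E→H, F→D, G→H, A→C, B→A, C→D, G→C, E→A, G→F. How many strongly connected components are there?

{A, C} are all mutually reachable — one SCC of size 2.
{E} is an SCC by itself.
{F} is an SCC by itself.
{G} is an SCC by itself.
{H} is an SCC by itself.
(and 2 more singleton SCCs)
That gives 7 strongly connected components.

7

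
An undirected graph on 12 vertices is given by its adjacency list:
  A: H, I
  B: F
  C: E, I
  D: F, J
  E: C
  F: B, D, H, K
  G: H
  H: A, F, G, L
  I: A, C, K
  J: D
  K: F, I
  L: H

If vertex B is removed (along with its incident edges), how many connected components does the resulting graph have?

1

With B gone, the remaining components are: {A, C, D, E, F, G, H, I, J, K, L}.
That is 1 component.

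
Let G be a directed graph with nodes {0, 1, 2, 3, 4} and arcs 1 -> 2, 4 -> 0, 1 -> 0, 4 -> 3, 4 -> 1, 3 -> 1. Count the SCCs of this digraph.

5

{4} is an SCC by itself.
{3} is an SCC by itself.
{1} is an SCC by itself.
{0} is an SCC by itself.
{2} is an SCC by itself.
That gives 5 strongly connected components.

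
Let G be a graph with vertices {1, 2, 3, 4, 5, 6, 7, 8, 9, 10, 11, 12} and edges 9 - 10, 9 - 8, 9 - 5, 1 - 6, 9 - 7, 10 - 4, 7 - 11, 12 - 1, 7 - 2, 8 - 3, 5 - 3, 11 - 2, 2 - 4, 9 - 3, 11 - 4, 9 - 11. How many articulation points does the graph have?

2

Removing 1 increases the component count from 2 to 3, so 1 is a cut vertex.
Removing 9 increases the component count from 2 to 3, so 9 is a cut vertex.
By contrast removing 8 leaves 2 components; it is not a cut vertex. No other vertex is a cut vertex either.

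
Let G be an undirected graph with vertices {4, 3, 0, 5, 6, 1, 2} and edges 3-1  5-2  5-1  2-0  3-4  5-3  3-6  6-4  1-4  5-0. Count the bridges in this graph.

0

The edges on the cycle 5-2-0-5 are not bridges since each lies on that cycle.
Every edge lies on some cycle, so there are no bridges.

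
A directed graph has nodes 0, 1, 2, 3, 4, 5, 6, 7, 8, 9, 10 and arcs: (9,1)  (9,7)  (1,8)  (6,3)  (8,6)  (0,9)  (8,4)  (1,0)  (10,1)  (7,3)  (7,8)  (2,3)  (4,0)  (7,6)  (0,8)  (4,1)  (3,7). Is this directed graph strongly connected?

There is no directed path from 2 to 5, so the graph is not strongly connected.

No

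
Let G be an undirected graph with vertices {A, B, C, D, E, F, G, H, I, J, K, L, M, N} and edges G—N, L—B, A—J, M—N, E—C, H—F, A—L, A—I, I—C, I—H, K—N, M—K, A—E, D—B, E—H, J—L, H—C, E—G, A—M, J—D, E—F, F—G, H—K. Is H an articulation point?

No

Deleting H leaves 1 component (was 1) (its neighbors C, E, F, I, K remain connected to each other), so H is not a cut vertex.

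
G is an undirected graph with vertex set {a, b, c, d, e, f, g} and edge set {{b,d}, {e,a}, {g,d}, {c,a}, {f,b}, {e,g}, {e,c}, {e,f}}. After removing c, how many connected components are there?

With c gone, the remaining components are: {a, b, d, e, f, g}.
That is 1 component.

1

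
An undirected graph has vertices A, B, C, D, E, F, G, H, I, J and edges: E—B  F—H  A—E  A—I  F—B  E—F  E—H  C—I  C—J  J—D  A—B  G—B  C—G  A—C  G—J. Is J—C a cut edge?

No

After removing J—C, the path J-G-C still connects them, so the edge is not a bridge.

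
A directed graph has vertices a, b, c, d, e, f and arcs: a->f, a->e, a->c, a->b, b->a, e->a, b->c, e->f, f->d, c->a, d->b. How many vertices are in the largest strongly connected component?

{a, b, c, d, e, f} are all mutually reachable — one SCC of size 6.
The largest has 6 vertices.

6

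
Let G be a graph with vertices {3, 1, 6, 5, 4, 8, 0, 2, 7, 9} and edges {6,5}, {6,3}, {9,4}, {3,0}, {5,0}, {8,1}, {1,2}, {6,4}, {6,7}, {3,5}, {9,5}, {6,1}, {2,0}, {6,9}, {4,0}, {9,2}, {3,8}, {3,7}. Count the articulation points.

Removing 2, for instance, still leaves 1 component. No single vertex removal increases the component count — the graph has no articulation points.

0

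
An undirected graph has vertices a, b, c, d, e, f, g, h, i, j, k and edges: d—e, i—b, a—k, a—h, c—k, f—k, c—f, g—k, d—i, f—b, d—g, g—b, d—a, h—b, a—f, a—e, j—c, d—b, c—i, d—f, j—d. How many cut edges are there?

The edges on the cycle j-d-a-h-b-i-c-j are not bridges since each lies on that cycle.
Every edge lies on some cycle, so there are no bridges.

0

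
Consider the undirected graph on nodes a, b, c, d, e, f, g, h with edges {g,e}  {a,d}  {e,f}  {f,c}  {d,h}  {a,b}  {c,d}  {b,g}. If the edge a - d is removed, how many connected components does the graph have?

a and d are still connected via a-b-g-e-f-c-d, so the component count stays at 1.

1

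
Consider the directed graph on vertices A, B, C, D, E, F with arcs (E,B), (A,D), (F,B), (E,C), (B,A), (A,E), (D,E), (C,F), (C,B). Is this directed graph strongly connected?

Yes

From F we can reach every vertex (A, B, C, D, E, F), and every vertex can reach F (A, B, C, D, E, F). So the whole graph is one strongly connected component.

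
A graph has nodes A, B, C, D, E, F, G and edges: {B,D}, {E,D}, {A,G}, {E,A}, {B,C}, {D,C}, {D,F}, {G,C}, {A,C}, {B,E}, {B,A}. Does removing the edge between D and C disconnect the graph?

After removing D–C, the path D-B-C still connects them, so the edge is not a bridge.

No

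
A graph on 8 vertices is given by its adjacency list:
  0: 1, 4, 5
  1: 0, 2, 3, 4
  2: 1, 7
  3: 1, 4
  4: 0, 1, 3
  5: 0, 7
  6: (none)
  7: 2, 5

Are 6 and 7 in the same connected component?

No

The component containing 6 is {6}, and 7 is not in it.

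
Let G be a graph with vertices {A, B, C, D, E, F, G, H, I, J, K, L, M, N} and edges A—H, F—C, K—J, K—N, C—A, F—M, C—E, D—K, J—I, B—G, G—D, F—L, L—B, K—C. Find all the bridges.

The edges on the cycle F-L-B-G-D-K-C-F are not bridges since each lies on that cycle.
But removing J—K disconnects J from K; removing A—H disconnects A from H; removing A—C disconnects A from C; removing J—I disconnects J from I — these are bridges.
In total 7 edges are bridges.

A-C, A-H, C-E, F-M, I-J, J-K, K-N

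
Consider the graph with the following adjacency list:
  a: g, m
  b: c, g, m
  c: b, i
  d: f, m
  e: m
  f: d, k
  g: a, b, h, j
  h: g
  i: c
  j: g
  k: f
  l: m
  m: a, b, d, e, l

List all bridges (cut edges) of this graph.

b-c, c-i, d-f, d-m, e-m, f-k, g-h, g-j, l-m

The edges on the cycle a-m-b-g-a are not bridges since each lies on that cycle.
But removing f-k disconnects f from k; removing m-l disconnects m from l; removing g-j disconnects g from j; removing b-c disconnects b from c — these are bridges.
In total 9 edges are bridges.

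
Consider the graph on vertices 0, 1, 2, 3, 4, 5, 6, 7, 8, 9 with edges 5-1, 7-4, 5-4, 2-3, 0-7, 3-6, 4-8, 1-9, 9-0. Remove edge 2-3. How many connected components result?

3

Before removal there are 2 components.
2-3 is a bridge — removing it separates 2's side from 3's side.
After removal: 3 components.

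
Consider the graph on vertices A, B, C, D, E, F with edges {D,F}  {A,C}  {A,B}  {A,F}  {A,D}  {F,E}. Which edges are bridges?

A-B, A-C, E-F

The edges on the cycle A-D-F-A are not bridges since each lies on that cycle.
But removing F–E disconnects F from E; removing A–B disconnects A from B; removing A–C disconnects A from C — these are bridges.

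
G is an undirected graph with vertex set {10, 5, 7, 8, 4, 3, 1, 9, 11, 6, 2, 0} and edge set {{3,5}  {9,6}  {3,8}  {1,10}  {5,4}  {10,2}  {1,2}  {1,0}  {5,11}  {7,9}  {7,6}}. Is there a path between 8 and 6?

The component containing 8 is {3, 4, 5, 8, 11}, and 6 is not in it.

No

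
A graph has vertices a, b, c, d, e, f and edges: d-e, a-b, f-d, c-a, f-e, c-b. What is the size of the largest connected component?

3

Starting from a we can reach a, b, c. That is one component of size 3.
Starting from d we can reach d, e, f. That is one component of size 3.
The largest has 3 vertices.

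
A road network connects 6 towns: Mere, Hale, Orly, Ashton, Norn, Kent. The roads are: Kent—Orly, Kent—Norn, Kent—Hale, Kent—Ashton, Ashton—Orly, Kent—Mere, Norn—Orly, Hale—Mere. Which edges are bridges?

The edges on the cycle Kent-Hale-Mere-Kent are not bridges since each lies on that cycle.
Every edge lies on some cycle, so there are no bridges.

none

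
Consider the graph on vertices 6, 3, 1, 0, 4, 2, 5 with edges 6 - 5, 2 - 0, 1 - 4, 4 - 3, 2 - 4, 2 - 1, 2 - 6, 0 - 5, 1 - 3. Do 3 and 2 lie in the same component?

Yes

From 3 we can reach 0, 1, 2, 3, 4, 5, 6, which includes 2.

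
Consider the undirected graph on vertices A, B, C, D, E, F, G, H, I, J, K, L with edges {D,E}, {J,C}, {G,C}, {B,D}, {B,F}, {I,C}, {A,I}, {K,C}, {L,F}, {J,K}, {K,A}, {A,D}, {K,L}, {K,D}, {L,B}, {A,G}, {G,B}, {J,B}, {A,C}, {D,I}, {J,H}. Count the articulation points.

Removing D increases the component count from 1 to 2, so D is a cut vertex.
Removing J increases the component count from 1 to 2, so J is a cut vertex.
By contrast removing C leaves 1 component; it is not a cut vertex. No other vertex is a cut vertex either.

2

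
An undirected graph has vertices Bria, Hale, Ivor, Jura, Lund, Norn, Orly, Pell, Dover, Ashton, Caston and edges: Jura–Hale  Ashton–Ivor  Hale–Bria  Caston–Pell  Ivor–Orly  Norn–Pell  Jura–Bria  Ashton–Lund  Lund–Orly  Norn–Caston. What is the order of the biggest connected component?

4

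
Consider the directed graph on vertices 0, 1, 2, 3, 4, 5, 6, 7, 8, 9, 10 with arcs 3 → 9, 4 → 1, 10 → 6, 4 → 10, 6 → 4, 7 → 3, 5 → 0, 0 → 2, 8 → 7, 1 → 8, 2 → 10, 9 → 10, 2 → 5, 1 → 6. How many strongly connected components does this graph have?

2

{1, 3, 4, 6, 7, 8, 9, 10} are all mutually reachable — one SCC of size 8.
{0, 2, 5} are all mutually reachable — one SCC of size 3.
That gives 2 strongly connected components.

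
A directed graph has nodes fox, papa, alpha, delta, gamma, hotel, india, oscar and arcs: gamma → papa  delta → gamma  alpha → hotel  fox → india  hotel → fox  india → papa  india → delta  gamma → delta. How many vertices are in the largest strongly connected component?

2

{delta, gamma} are all mutually reachable — one SCC of size 2.
{alpha} is an SCC by itself.
{papa} is an SCC by itself.
{oscar} is an SCC by itself.
{fox} is an SCC by itself.
(and 2 more singleton SCCs)
The largest has 2 vertices.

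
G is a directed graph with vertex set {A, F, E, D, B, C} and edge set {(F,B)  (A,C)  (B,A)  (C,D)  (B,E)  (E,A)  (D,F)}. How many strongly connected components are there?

1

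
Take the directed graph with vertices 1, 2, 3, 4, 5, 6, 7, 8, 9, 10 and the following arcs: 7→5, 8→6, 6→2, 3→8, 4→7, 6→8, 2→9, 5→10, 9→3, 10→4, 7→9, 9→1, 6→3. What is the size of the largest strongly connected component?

{2, 3, 6, 8, 9} are all mutually reachable — one SCC of size 5.
{4, 5, 7, 10} are all mutually reachable — one SCC of size 4.
{1} is an SCC by itself.
The largest has 5 vertices.

5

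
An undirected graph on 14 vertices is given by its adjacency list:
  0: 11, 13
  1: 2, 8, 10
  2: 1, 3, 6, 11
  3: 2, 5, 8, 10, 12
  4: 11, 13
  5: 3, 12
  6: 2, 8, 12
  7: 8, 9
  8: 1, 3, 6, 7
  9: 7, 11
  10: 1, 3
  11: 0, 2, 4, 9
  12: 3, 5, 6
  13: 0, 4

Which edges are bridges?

The edges on the cycle 11-0-13-4-11 are not bridges since each lies on that cycle.
Every edge lies on some cycle, so there are no bridges.

none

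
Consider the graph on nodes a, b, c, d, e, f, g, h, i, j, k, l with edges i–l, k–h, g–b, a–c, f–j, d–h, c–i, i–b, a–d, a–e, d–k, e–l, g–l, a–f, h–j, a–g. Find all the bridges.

none

The edges on the cycle a-c-i-b-g-a are not bridges since each lies on that cycle.
Every edge lies on some cycle, so there are no bridges.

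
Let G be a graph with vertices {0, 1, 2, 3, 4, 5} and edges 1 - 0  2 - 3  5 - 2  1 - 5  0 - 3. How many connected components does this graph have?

4 is isolated — a component by itself.
Starting from 0 we can reach 0, 1, 2, 3, 5. That is one component of size 5.
Total: 2 components.

2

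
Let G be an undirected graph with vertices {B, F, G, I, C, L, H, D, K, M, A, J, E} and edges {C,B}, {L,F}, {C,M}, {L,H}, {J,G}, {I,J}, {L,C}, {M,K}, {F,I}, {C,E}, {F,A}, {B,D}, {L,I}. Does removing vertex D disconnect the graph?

Deleting D leaves 1 component (was 1), so D is not a cut vertex.

No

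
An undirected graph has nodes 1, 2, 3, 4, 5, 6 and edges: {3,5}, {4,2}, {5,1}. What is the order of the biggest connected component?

3

6 is isolated — a component by itself.
Starting from 2 we can reach 2, 4. That is one component of size 2.
Starting from 1 we can reach 1, 3, 5. That is one component of size 3.
The largest has 3 vertices.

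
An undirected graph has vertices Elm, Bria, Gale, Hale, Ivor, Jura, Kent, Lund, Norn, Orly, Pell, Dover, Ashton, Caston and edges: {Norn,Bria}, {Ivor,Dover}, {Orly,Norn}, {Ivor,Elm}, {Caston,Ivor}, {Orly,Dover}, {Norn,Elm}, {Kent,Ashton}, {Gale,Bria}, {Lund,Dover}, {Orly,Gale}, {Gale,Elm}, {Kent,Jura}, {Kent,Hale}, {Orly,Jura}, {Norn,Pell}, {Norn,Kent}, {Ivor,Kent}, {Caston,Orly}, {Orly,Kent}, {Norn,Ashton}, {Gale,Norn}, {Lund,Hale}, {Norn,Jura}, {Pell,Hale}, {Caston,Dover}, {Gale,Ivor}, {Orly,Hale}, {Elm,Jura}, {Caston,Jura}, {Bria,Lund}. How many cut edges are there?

The edges on the cycle Gale-Ivor-Elm-Norn-Gale are not bridges since each lies on that cycle.
Every edge lies on some cycle, so there are no bridges.

0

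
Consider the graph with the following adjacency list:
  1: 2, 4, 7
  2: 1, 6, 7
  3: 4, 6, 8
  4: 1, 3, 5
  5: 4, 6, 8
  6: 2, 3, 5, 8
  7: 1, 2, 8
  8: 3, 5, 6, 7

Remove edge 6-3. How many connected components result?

6 and 3 are still connected via 6-8-3, so the component count stays at 1.

1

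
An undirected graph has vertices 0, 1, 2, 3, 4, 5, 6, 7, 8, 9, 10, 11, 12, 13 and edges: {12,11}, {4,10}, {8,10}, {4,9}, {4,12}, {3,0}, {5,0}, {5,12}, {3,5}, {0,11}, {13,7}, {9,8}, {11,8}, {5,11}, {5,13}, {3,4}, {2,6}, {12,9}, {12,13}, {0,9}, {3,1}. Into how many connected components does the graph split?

2

Starting from 2 we can reach 2, 6. That is one component of size 2.
Starting from 0 we can reach 0, 1, 3, 4, 5, 7, 8, 9, 10, 11, 12, 13. That is one component of size 12.
Total: 2 components.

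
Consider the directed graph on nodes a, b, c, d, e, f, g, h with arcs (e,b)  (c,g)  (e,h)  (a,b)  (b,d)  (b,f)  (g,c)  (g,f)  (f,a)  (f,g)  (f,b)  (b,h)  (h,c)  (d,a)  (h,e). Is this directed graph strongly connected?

Yes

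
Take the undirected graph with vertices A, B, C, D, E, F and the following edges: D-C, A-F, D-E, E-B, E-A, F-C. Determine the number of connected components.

1

Starting from A we can reach A, B, C, D, E, F. That is one component of size 6.
Total: 1 component.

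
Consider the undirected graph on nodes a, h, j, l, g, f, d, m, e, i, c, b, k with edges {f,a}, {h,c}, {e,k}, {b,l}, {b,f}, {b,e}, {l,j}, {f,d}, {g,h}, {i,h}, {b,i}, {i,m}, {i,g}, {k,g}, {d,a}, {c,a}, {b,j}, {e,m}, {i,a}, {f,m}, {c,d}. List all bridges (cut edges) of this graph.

The edges on the cycle b-l-j-b are not bridges since each lies on that cycle.
Every edge lies on some cycle, so there are no bridges.

none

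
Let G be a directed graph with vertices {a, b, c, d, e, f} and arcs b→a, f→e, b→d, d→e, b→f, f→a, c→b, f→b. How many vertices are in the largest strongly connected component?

{b, f} are all mutually reachable — one SCC of size 2.
{d} is an SCC by itself.
{e} is an SCC by itself.
{c} is an SCC by itself.
{a} is an SCC by itself.
The largest has 2 vertices.

2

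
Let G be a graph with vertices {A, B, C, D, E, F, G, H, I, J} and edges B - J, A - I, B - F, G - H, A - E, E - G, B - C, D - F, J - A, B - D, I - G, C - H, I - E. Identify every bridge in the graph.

none

The edges on the cycle B-D-F-B are not bridges since each lies on that cycle.
Every edge lies on some cycle, so there are no bridges.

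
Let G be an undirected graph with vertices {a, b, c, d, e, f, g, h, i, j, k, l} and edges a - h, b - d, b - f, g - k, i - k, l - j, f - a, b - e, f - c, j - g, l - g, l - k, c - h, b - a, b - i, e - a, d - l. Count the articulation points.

1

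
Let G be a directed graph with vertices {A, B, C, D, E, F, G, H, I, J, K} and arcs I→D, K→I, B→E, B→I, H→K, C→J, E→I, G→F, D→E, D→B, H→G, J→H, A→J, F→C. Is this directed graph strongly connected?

There is no directed path from C to A, so the graph is not strongly connected.

No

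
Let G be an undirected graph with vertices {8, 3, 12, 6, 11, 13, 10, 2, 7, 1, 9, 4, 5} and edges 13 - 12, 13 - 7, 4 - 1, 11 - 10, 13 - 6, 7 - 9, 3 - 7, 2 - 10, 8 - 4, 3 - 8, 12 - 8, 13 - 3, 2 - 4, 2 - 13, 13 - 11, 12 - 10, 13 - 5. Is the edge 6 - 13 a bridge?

Yes

Removing 6 - 13 leaves no path between 6 and 13: the component count goes from 1 to 2. So it is a bridge.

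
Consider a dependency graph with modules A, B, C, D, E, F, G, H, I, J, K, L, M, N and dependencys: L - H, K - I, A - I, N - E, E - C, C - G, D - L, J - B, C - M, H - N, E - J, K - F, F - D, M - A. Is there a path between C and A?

From C we can reach A, B, C, D, E, F, G, H, I, J, K, L, M, N, which includes A.

Yes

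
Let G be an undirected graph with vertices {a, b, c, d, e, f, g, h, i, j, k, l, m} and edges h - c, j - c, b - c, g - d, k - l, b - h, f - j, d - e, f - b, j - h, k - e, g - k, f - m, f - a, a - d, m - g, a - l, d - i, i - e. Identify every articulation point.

Removing f increases the component count from 1 to 2, so f is a cut vertex.
By contrast removing k leaves 1 component; it is not a cut vertex. No other vertex is a cut vertex either.

f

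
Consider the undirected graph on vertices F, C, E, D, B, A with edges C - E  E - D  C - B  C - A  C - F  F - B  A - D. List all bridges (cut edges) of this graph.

The edges on the cycle C-F-B-C are not bridges since each lies on that cycle.
Every edge lies on some cycle, so there are no bridges.

none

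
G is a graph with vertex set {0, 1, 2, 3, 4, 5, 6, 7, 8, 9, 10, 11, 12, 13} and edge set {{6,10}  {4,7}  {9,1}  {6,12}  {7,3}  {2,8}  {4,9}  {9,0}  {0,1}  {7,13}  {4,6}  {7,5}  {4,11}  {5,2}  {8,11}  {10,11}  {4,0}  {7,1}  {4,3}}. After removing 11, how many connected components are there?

1

With 11 gone, the remaining components are: {0, 1, 2, 3, 4, 5, 6, 7, 8, 9, 10, 12, 13}.
That is 1 component.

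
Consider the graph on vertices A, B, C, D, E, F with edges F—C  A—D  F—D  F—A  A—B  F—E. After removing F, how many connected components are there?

With F gone, the remaining components are: {C}; {E}; {A, B, D}.
That is 3 components.

3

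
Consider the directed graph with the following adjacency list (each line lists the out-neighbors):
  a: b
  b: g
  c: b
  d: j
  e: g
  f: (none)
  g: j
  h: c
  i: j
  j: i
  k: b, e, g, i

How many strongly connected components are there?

10

{i, j} are all mutually reachable — one SCC of size 2.
{c} is an SCC by itself.
{k} is an SCC by itself.
{a} is an SCC by itself.
{e} is an SCC by itself.
(and 5 more singleton SCCs)
That gives 10 strongly connected components.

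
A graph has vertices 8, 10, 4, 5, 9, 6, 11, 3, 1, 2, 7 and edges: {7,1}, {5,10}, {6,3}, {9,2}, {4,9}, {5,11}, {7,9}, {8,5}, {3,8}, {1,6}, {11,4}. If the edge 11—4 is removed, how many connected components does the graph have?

1

11 and 4 are still connected via 11-5-8-3-6-1-7-9-4, so the component count stays at 1.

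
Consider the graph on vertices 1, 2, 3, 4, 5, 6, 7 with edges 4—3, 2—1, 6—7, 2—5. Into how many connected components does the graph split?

Starting from 3 we can reach 3, 4. That is one component of size 2.
Starting from 6 we can reach 6, 7. That is one component of size 2.
Starting from 1 we can reach 1, 2, 5. That is one component of size 3.
Total: 3 components.

3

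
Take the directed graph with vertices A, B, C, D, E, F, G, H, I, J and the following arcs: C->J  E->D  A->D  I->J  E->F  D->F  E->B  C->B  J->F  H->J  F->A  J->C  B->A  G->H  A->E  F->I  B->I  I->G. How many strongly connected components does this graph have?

1

{A, B, C, D, E, F, G, H, I, J} are all mutually reachable — one SCC of size 10.
That gives 1 strongly connected component.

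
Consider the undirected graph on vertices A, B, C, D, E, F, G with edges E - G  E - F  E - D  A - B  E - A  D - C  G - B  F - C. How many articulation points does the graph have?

Removing E increases the component count from 1 to 2, so E is a cut vertex.
By contrast removing F leaves 1 component; it is not a cut vertex. No other vertex is a cut vertex either.

1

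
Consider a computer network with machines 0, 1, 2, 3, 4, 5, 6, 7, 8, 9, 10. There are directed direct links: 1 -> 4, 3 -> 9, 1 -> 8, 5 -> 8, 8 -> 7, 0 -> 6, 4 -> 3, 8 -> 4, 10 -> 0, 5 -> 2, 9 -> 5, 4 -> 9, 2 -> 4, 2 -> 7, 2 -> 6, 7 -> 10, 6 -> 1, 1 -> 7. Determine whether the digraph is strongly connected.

Yes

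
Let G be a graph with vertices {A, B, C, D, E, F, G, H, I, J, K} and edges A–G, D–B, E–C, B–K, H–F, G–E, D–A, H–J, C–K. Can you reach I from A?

The component containing A is {A, B, C, D, E, G, K}, and I is not in it.

No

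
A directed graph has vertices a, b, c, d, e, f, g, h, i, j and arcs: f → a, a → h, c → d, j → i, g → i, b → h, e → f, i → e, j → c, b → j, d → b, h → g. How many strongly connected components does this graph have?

2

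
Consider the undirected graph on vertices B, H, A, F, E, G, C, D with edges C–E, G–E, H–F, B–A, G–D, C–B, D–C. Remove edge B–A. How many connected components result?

3

Before removal there are 2 components.
B–A is a bridge — removing it separates B's side from A's side.
After removal: 3 components.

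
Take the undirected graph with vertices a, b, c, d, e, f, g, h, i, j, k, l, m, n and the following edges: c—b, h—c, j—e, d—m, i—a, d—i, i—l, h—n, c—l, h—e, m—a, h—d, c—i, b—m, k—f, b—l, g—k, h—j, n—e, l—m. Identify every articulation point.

h, k

Removing h increases the component count from 2 to 3, so h is a cut vertex.
Removing k increases the component count from 2 to 3, so k is a cut vertex.
By contrast removing m leaves 2 components; it is not a cut vertex. No other vertex is a cut vertex either.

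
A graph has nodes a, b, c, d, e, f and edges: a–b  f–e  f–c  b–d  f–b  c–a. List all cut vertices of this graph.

b, f

Removing b increases the component count from 1 to 2, so b is a cut vertex.
Removing f increases the component count from 1 to 2, so f is a cut vertex.
By contrast removing e leaves 1 component; it is not a cut vertex. No other vertex is a cut vertex either.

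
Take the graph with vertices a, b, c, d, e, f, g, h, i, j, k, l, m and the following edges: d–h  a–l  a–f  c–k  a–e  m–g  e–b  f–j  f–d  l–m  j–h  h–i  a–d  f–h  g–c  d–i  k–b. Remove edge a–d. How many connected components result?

1

a and d are still connected via a-f-d, so the component count stays at 1.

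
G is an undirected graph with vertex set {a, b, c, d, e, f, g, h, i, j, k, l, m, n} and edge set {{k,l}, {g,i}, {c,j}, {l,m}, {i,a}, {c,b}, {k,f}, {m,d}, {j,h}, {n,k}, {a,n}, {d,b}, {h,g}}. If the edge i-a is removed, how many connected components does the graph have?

2

i and a are still connected via i-g-h-j-c-b-d-m-l-k-n-a, so the component count stays at 2.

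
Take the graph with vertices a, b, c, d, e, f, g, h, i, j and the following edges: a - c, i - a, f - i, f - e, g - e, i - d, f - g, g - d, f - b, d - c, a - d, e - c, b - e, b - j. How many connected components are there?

h is isolated — a component by itself.
Starting from a we can reach a, b, c, d, e, f, g, i, j. That is one component of size 9.
Total: 2 components.

2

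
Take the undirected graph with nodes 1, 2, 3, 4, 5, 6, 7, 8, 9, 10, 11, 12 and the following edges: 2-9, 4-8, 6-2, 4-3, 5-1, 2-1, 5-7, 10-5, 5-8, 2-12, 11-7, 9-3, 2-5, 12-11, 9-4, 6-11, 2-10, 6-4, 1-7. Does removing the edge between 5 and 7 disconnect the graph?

No

After removing 5-7, the path 5-1-7 still connects them, so the edge is not a bridge.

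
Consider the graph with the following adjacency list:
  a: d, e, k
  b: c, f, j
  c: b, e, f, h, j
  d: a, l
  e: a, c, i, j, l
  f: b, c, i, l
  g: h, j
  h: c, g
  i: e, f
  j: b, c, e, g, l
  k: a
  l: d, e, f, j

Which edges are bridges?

The edges on the cycle j-b-c-j are not bridges since each lies on that cycle.
But removing a-k disconnects a from k — this is a bridge.

a-k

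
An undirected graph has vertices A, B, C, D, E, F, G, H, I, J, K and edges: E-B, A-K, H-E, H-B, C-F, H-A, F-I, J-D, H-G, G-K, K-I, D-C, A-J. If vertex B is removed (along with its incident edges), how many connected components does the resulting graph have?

1

With B gone, the remaining components are: {A, C, D, E, F, G, H, I, J, K}.
That is 1 component.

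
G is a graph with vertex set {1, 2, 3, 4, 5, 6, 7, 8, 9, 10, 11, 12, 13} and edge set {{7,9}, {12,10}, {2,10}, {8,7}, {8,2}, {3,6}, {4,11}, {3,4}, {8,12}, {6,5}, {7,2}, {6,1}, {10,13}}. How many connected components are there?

2

Starting from 1 we can reach 1, 3, 4, 5, 6, 11. That is one component of size 6.
Starting from 2 we can reach 2, 7, 8, 9, 10, 12, 13. That is one component of size 7.
Total: 2 components.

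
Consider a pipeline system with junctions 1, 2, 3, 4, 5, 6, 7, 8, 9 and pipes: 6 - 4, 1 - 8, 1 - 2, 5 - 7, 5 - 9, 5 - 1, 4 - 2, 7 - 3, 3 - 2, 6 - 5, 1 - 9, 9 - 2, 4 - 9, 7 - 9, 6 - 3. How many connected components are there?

1

Starting from 1 we can reach 1, 2, 3, 4, 5, 6, 7, 8, 9. That is one component of size 9.
Total: 1 component.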